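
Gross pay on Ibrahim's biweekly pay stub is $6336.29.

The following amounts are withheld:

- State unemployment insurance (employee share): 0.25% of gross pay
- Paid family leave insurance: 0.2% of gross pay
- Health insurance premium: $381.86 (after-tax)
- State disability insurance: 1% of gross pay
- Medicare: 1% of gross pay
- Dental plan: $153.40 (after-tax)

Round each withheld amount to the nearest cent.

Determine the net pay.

$5645.80

Paid family leave insurance: $6336.29 × 0.002 = $12.67
State unemployment insurance (employee share): $6336.29 × 0.0025 = $15.84
Medicare: $6336.29 × 0.01 = $63.36
State disability insurance: $6336.29 × 0.01 = $63.36
Health insurance premium: $381.86
Dental plan: $153.40
Total deductions = $12.67 + $15.84 + $63.36 + $63.36 + $381.86 + $153.40 = $690.49
Net pay = $6336.29 − $690.49 = $5645.80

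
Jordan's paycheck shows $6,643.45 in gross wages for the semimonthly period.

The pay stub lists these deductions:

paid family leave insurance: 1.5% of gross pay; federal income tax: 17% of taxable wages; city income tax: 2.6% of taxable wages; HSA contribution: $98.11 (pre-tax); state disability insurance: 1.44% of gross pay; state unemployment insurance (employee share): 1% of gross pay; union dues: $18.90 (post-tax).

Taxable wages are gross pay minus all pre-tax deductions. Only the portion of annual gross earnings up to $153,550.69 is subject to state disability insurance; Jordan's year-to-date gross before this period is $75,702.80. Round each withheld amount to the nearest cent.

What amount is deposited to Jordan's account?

$4,981.80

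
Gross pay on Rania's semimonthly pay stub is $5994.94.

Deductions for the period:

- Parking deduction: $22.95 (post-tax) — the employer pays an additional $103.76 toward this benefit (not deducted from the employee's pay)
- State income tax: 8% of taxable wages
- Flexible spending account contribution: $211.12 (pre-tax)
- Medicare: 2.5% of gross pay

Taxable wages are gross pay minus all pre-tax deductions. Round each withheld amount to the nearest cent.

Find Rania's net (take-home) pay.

Flexible spending account contribution: $211.12
Taxable wages = $5994.94 − $211.12 = $5783.82
State income tax: $5783.82 × 0.08 = $462.71
Medicare: $5994.94 × 0.025 = $149.87
Parking deduction: $22.95
(Employer's $103.76 toward parking deduction is not withheld from the employee.)
Total deductions = $211.12 + $462.71 + $149.87 + $22.95 = $846.65
Net pay = $5994.94 − $846.65 = $5148.29

$5148.29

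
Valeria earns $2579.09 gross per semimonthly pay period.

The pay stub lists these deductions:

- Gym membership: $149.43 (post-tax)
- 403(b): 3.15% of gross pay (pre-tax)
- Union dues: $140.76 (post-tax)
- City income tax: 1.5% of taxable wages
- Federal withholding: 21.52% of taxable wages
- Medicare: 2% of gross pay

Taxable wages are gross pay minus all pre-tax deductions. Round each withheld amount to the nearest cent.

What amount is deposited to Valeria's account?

$1581.07

403(b): $2579.09 × 0.0315 = $81.24
Taxable wages = $2579.09 − $81.24 = $2497.85
City income tax: $2497.85 × 0.015 = $37.47
Federal withholding: $2497.85 × 0.2152 = $537.54
Medicare: $2579.09 × 0.02 = $51.58
Gym membership: $149.43
Union dues: $140.76
Total deductions = $81.24 + $37.47 + $537.54 + $51.58 + $149.43 + $140.76 = $998.02
Net pay = $2579.09 − $998.02 = $1581.07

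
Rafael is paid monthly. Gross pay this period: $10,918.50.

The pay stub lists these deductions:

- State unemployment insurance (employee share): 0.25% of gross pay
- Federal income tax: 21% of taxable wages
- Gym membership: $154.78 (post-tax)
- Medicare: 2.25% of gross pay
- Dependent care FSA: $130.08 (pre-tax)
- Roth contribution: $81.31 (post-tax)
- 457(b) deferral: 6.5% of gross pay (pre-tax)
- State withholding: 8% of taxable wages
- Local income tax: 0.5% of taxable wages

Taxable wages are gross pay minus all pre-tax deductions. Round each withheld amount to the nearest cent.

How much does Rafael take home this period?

Dependent care FSA: $130.08
457(b) deferral: $10,918.50 × 0.065 = $709.70
Pre-tax total = $130.08 + $709.70 = $839.78
Taxable wages = $10,918.50 − $839.78 = $10,078.72
Local income tax: $10,078.72 × 0.005 = $50.39
State withholding: $10,078.72 × 0.08 = $806.30
Federal income tax: $10,078.72 × 0.21 = $2,116.53
State unemployment insurance (employee share): $10,918.50 × 0.0025 = $27.30
Medicare: $10,918.50 × 0.0225 = $245.67
Roth contribution: $81.31
Gym membership: $154.78
Total deductions = $130.08 + $709.70 + $50.39 + $806.30 + $2,116.53 + $27.30 + $245.67 + $81.31 + $154.78 = $4,322.06
Net pay = $10,918.50 − $4,322.06 = $6,596.44

$6,596.44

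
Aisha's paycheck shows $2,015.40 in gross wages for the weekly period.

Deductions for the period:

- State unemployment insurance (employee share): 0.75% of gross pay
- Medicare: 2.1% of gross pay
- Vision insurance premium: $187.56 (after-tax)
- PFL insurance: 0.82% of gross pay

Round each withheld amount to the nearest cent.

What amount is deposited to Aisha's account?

Medicare: $2,015.40 × 0.021 = $42.32
State unemployment insurance (employee share): $2,015.40 × 0.0075 = $15.12
PFL insurance: $2,015.40 × 0.0082 = $16.53
Vision insurance premium: $187.56
Total deductions = $42.32 + $15.12 + $16.53 + $187.56 = $261.53
Net pay = $2,015.40 − $261.53 = $1,753.87

$1,753.87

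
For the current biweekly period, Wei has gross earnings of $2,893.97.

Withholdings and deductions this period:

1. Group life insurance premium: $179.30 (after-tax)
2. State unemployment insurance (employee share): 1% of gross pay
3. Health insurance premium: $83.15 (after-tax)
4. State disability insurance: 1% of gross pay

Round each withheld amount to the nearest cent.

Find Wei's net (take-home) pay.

$2,573.64

State unemployment insurance (employee share): $2,893.97 × 0.01 = $28.94
State disability insurance: $2,893.97 × 0.01 = $28.94
Group life insurance premium: $179.30
Health insurance premium: $83.15
Total deductions = $28.94 + $28.94 + $179.30 + $83.15 = $320.33
Net pay = $2,893.97 − $320.33 = $2,573.64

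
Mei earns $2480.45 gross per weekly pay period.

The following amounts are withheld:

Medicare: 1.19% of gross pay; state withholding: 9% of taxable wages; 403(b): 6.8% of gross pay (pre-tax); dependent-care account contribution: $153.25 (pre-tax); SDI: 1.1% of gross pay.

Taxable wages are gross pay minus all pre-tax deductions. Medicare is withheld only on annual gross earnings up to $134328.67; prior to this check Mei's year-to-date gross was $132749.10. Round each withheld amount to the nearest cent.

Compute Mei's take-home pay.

Dependent-care account contribution: $153.25
403(b): $2480.45 × 0.068 = $168.67
Pre-tax total = $153.25 + $168.67 = $321.92
Taxable wages = $2480.45 − $321.92 = $2158.53
State withholding: $2158.53 × 0.09 = $194.27
SDI: $2480.45 × 0.011 = $27.28
Medicare: only $134328.67 − $132749.10 = $1579.57 of this check is subject → $1579.57 × 0.0119 = $18.80
Total deductions = $153.25 + $168.67 + $194.27 + $27.28 + $18.80 = $562.27
Net pay = $2480.45 − $562.27 = $1918.18

$1918.18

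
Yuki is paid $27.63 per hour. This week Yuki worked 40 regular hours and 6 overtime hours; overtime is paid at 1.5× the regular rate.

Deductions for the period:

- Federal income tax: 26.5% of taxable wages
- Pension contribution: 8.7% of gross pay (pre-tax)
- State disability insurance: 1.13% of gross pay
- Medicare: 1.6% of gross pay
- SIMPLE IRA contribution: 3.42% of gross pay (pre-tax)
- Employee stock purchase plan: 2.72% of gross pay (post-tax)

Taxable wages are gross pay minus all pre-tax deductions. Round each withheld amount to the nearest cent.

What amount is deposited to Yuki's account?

$800.70

Regular pay: 40 × $27.63 = $1105.20
Overtime pay: 6 × $27.63 × 1.5 = $248.67
Gross pay = $1105.20 + $248.67 = $1353.87
Pension contribution: $1353.87 × 0.087 = $117.79
SIMPLE IRA contribution: $1353.87 × 0.0342 = $46.30
Pre-tax total = $117.79 + $46.30 = $164.09
Taxable wages = $1353.87 − $164.09 = $1189.78
Federal income tax: $1189.78 × 0.265 = $315.29
Medicare: $1353.87 × 0.016 = $21.66
State disability insurance: $1353.87 × 0.0113 = $15.30
Employee stock purchase plan: $1353.87 × 0.0272 = $36.83
Total deductions = $117.79 + $46.30 + $315.29 + $21.66 + $15.30 + $36.83 = $553.17
Net pay = $1353.87 − $553.17 = $800.70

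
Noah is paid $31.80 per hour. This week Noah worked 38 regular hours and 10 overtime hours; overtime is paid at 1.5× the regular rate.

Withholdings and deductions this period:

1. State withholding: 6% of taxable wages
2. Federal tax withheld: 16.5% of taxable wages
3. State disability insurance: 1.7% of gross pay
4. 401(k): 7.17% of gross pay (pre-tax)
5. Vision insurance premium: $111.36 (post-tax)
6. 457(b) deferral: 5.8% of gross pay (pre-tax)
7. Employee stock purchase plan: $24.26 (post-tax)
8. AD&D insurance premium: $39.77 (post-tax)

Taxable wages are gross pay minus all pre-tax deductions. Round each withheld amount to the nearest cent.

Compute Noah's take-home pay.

$932.74

Regular pay: 38 × $31.80 = $1,208.40
Overtime pay: 10 × $31.80 × 1.5 = $477.00
Gross pay = $1,208.40 + $477.00 = $1,685.40
401(k): $1,685.40 × 0.0717 = $120.84
457(b) deferral: $1,685.40 × 0.058 = $97.75
Pre-tax total = $120.84 + $97.75 = $218.59
Taxable wages = $1,685.40 − $218.59 = $1,466.81
Federal tax withheld: $1,466.81 × 0.165 = $242.02
State withholding: $1,466.81 × 0.06 = $88.01
State disability insurance: $1,685.40 × 0.017 = $28.65
AD&D insurance premium: $39.77
Employee stock purchase plan: $24.26
Vision insurance premium: $111.36
Total deductions = $120.84 + $97.75 + $242.02 + $88.01 + $28.65 + $39.77 + $24.26 + $111.36 = $752.66
Net pay = $1,685.40 − $752.66 = $932.74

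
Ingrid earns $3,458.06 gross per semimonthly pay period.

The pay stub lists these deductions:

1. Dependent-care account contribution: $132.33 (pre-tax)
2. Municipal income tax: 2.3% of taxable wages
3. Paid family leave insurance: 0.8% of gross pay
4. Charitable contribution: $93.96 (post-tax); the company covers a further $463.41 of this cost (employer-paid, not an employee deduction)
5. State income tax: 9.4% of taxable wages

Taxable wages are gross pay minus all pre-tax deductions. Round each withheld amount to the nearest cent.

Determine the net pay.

$2,815.00

Dependent-care account contribution: $132.33
Taxable wages = $3,458.06 − $132.33 = $3,325.73
State income tax: $3,325.73 × 0.094 = $312.62
Municipal income tax: $3,325.73 × 0.023 = $76.49
Paid family leave insurance: $3,458.06 × 0.008 = $27.66
Charitable contribution: $93.96
(Employer's $463.41 toward charitable contribution is not withheld from the employee.)
Total deductions = $132.33 + $312.62 + $76.49 + $27.66 + $93.96 = $643.06
Net pay = $3,458.06 − $643.06 = $2,815.00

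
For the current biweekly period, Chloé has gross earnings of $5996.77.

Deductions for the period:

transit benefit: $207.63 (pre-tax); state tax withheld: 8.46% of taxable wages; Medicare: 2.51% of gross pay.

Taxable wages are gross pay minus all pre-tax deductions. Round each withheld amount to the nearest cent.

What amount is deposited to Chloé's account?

Transit benefit: $207.63
Taxable wages = $5996.77 − $207.63 = $5789.14
State tax withheld: $5789.14 × 0.0846 = $489.76
Medicare: $5996.77 × 0.0251 = $150.52
Total deductions = $207.63 + $489.76 + $150.52 = $847.91
Net pay = $5996.77 − $847.91 = $5148.86

$5148.86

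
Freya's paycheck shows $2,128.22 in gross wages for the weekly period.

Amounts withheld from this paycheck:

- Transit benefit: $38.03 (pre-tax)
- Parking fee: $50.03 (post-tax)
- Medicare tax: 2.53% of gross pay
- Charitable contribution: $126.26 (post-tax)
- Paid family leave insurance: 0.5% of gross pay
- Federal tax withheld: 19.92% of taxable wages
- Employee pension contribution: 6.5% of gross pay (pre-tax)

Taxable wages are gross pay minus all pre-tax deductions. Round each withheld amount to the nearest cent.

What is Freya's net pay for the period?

Employee pension contribution: $2,128.22 × 0.065 = $138.33
Transit benefit: $38.03
Pre-tax total = $138.33 + $38.03 = $176.36
Taxable wages = $2,128.22 − $176.36 = $1,951.86
Federal tax withheld: $1,951.86 × 0.1992 = $388.81
Medicare tax: $2,128.22 × 0.0253 = $53.84
Paid family leave insurance: $2,128.22 × 0.005 = $10.64
Parking fee: $50.03
Charitable contribution: $126.26
Total deductions = $138.33 + $38.03 + $388.81 + $53.84 + $10.64 + $50.03 + $126.26 = $805.94
Net pay = $2,128.22 − $805.94 = $1,322.28

$1,322.28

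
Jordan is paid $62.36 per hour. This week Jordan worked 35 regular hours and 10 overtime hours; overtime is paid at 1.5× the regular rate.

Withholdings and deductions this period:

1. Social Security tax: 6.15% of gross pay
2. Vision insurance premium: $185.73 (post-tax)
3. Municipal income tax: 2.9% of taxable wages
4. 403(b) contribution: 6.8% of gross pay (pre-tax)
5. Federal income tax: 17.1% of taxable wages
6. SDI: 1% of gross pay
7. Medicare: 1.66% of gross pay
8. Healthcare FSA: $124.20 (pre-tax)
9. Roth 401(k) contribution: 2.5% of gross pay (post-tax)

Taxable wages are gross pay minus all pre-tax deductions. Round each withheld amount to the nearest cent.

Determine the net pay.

Regular pay: 35 × $62.36 = $2,182.60
Overtime pay: 10 × $62.36 × 1.5 = $935.40
Gross pay = $2,182.60 + $935.40 = $3,118.00
Healthcare FSA: $124.20
403(b) contribution: $3,118.00 × 0.068 = $212.02
Pre-tax total = $124.20 + $212.02 = $336.22
Taxable wages = $3,118.00 − $336.22 = $2,781.78
Municipal income tax: $2,781.78 × 0.029 = $80.67
Federal income tax: $2,781.78 × 0.171 = $475.68
SDI: $3,118.00 × 0.01 = $31.18
Medicare: $3,118.00 × 0.0166 = $51.76
Social Security tax: $3,118.00 × 0.0615 = $191.76
Roth 401(k) contribution: $3,118.00 × 0.025 = $77.95
Vision insurance premium: $185.73
Total deductions = $124.20 + $212.02 + $80.67 + $475.68 + $31.18 + $51.76 + $191.76 + $77.95 + $185.73 = $1,430.95
Net pay = $3,118.00 − $1,430.95 = $1,687.05

$1,687.05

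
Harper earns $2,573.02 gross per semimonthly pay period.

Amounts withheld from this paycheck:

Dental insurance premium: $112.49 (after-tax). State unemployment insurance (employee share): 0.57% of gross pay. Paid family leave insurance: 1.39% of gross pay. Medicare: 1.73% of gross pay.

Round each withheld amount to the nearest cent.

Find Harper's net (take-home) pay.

$2,365.59

Medicare: $2,573.02 × 0.0173 = $44.51
Paid family leave insurance: $2,573.02 × 0.0139 = $35.76
State unemployment insurance (employee share): $2,573.02 × 0.0057 = $14.67
Dental insurance premium: $112.49
Total deductions = $44.51 + $35.76 + $14.67 + $112.49 = $207.43
Net pay = $2,573.02 − $207.43 = $2,365.59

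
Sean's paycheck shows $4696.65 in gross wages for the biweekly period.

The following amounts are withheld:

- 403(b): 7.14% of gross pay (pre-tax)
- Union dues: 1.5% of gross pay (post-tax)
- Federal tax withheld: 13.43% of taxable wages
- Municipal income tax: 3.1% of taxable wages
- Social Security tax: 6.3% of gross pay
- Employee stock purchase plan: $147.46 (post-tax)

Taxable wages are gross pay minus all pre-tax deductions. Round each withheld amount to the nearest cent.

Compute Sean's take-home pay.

$3126.59

403(b): $4696.65 × 0.0714 = $335.34
Taxable wages = $4696.65 − $335.34 = $4361.31
Municipal income tax: $4361.31 × 0.031 = $135.20
Federal tax withheld: $4361.31 × 0.1343 = $585.72
Social Security tax: $4696.65 × 0.063 = $295.89
Union dues: $4696.65 × 0.015 = $70.45
Employee stock purchase plan: $147.46
Total deductions = $335.34 + $135.20 + $585.72 + $295.89 + $70.45 + $147.46 = $1570.06
Net pay = $4696.65 − $1570.06 = $3126.59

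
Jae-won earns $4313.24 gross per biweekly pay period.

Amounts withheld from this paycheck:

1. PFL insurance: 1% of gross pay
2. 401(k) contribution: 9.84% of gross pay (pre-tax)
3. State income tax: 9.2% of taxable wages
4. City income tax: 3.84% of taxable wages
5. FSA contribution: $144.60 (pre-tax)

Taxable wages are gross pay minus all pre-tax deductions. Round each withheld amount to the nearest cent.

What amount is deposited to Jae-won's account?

FSA contribution: $144.60
401(k) contribution: $4313.24 × 0.0984 = $424.42
Pre-tax total = $144.60 + $424.42 = $569.02
Taxable wages = $4313.24 − $569.02 = $3744.22
City income tax: $3744.22 × 0.0384 = $143.78
State income tax: $3744.22 × 0.092 = $344.47
PFL insurance: $4313.24 × 0.01 = $43.13
Total deductions = $144.60 + $424.42 + $143.78 + $344.47 + $43.13 = $1100.40
Net pay = $4313.24 − $1100.40 = $3212.84

$3212.84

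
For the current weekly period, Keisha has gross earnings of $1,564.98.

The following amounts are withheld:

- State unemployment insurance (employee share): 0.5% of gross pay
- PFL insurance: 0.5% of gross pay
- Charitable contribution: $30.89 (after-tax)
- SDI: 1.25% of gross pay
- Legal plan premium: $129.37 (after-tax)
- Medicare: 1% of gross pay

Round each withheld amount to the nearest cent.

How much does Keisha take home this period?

State unemployment insurance (employee share): $1,564.98 × 0.005 = $7.82
Medicare: $1,564.98 × 0.01 = $15.65
PFL insurance: $1,564.98 × 0.005 = $7.82
SDI: $1,564.98 × 0.0125 = $19.56
Charitable contribution: $30.89
Legal plan premium: $129.37
Total deductions = $7.82 + $15.65 + $7.82 + $19.56 + $30.89 + $129.37 = $211.11
Net pay = $1,564.98 − $211.11 = $1,353.87

$1,353.87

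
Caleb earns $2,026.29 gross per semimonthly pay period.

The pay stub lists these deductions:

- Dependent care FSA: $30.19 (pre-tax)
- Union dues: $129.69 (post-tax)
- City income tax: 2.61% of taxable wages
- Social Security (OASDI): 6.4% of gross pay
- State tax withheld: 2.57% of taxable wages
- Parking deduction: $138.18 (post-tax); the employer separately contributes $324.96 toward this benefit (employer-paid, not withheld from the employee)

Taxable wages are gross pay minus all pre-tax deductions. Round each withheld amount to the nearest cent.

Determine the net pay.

$1,495.15

Dependent care FSA: $30.19
Taxable wages = $2,026.29 − $30.19 = $1,996.10
State tax withheld: $1,996.10 × 0.0257 = $51.30
City income tax: $1,996.10 × 0.0261 = $52.10
Social Security (OASDI): $2,026.29 × 0.064 = $129.68
Parking deduction: $138.18
Union dues: $129.69
(Employer's $324.96 toward parking deduction is not withheld from the employee.)
Total deductions = $30.19 + $51.30 + $52.10 + $129.68 + $138.18 + $129.69 = $531.14
Net pay = $2,026.29 − $531.14 = $1,495.15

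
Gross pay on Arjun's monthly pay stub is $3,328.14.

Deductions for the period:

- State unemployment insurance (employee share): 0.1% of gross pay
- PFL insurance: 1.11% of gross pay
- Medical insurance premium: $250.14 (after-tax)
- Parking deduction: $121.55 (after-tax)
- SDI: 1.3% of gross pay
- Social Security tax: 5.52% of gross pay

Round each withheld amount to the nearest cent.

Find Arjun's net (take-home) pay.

$2,689.20

State unemployment insurance (employee share): $3,328.14 × 0.001 = $3.33
PFL insurance: $3,328.14 × 0.0111 = $36.94
Social Security tax: $3,328.14 × 0.0552 = $183.71
SDI: $3,328.14 × 0.013 = $43.27
Medical insurance premium: $250.14
Parking deduction: $121.55
Total deductions = $3.33 + $36.94 + $183.71 + $43.27 + $250.14 + $121.55 = $638.94
Net pay = $3,328.14 − $638.94 = $2,689.20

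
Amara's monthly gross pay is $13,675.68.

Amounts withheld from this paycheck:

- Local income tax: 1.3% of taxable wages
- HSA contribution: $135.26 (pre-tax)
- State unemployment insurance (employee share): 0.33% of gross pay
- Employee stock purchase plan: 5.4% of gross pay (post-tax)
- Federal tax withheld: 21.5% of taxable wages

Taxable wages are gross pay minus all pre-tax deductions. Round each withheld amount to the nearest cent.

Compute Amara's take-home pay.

$9,669.58

HSA contribution: $135.26
Taxable wages = $13,675.68 − $135.26 = $13,540.42
Local income tax: $13,540.42 × 0.013 = $176.03
Federal tax withheld: $13,540.42 × 0.215 = $2,911.19
State unemployment insurance (employee share): $13,675.68 × 0.0033 = $45.13
Employee stock purchase plan: $13,675.68 × 0.054 = $738.49
Total deductions = $135.26 + $176.03 + $2,911.19 + $45.13 + $738.49 = $4,006.10
Net pay = $13,675.68 − $4,006.10 = $9,669.58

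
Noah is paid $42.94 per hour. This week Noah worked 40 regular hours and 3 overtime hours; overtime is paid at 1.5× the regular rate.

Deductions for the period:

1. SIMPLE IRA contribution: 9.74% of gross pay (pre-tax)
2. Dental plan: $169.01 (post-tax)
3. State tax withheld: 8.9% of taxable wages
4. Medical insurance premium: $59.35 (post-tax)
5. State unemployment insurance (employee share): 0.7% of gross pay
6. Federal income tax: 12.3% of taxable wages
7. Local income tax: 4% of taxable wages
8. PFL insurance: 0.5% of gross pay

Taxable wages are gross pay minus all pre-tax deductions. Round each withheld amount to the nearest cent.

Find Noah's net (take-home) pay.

Regular pay: 40 × $42.94 = $1717.60
Overtime pay: 3 × $42.94 × 1.5 = $193.23
Gross pay = $1717.60 + $193.23 = $1910.83
SIMPLE IRA contribution: $1910.83 × 0.0974 = $186.11
Taxable wages = $1910.83 − $186.11 = $1724.72
Local income tax: $1724.72 × 0.04 = $68.99
State tax withheld: $1724.72 × 0.089 = $153.50
Federal income tax: $1724.72 × 0.123 = $212.14
State unemployment insurance (employee share): $1910.83 × 0.007 = $13.38
PFL insurance: $1910.83 × 0.005 = $9.55
Medical insurance premium: $59.35
Dental plan: $169.01
Total deductions = $186.11 + $68.99 + $153.50 + $212.14 + $13.38 + $9.55 + $59.35 + $169.01 = $872.03
Net pay = $1910.83 − $872.03 = $1038.80

$1038.80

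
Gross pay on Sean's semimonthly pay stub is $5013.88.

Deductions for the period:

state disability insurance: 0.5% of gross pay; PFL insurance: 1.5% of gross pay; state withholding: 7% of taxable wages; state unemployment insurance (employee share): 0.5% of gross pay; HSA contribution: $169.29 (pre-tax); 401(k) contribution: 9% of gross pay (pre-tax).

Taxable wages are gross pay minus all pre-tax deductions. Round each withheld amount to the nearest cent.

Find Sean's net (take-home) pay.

401(k) contribution: $5013.88 × 0.09 = $451.25
HSA contribution: $169.29
Pre-tax total = $451.25 + $169.29 = $620.54
Taxable wages = $5013.88 − $620.54 = $4393.34
State withholding: $4393.34 × 0.07 = $307.53
State unemployment insurance (employee share): $5013.88 × 0.005 = $25.07
State disability insurance: $5013.88 × 0.005 = $25.07
PFL insurance: $5013.88 × 0.015 = $75.21
Total deductions = $451.25 + $169.29 + $307.53 + $25.07 + $25.07 + $75.21 = $1053.42
Net pay = $5013.88 − $1053.42 = $3960.46

$3960.46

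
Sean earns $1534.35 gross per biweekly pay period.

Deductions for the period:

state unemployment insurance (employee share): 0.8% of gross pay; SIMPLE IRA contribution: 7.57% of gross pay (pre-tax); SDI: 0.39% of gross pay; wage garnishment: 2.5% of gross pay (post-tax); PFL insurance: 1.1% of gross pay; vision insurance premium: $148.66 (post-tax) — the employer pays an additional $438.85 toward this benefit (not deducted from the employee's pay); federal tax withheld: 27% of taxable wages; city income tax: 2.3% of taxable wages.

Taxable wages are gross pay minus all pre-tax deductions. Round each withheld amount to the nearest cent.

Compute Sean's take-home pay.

SIMPLE IRA contribution: $1534.35 × 0.0757 = $116.15
Taxable wages = $1534.35 − $116.15 = $1418.20
Federal tax withheld: $1418.20 × 0.27 = $382.91
City income tax: $1418.20 × 0.023 = $32.62
State unemployment insurance (employee share): $1534.35 × 0.008 = $12.27
PFL insurance: $1534.35 × 0.011 = $16.88
SDI: $1534.35 × 0.0039 = $5.98
Wage garnishment: $1534.35 × 0.025 = $38.36
Vision insurance premium: $148.66
(Employer's $438.85 toward vision insurance premium is not withheld from the employee.)
Total deductions = $116.15 + $382.91 + $32.62 + $12.27 + $16.88 + $5.98 + $38.36 + $148.66 = $753.83
Net pay = $1534.35 − $753.83 = $780.52

$780.52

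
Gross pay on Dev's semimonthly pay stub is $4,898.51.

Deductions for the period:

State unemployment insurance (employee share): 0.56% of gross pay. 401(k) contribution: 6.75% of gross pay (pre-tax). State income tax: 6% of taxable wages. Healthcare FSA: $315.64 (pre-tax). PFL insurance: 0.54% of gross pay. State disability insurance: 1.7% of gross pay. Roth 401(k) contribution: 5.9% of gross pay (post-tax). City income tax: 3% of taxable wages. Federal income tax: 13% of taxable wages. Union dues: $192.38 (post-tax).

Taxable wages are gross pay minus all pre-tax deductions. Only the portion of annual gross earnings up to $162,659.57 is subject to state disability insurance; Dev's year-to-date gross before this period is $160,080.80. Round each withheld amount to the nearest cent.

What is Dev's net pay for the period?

$2,737.62

401(k) contribution: $4,898.51 × 0.0675 = $330.65
Healthcare FSA: $315.64
Pre-tax total = $330.65 + $315.64 = $646.29
Taxable wages = $4,898.51 − $646.29 = $4,252.22
City income tax: $4,252.22 × 0.03 = $127.57
Federal income tax: $4,252.22 × 0.13 = $552.79
State income tax: $4,252.22 × 0.06 = $255.13
State unemployment insurance (employee share): $4,898.51 × 0.0056 = $27.43
PFL insurance: $4,898.51 × 0.0054 = $26.45
State disability insurance: only $162,659.57 − $160,080.80 = $2,578.77 of this check is subject → $2,578.77 × 0.017 = $43.84
Union dues: $192.38
Roth 401(k) contribution: $4,898.51 × 0.059 = $289.01
Total deductions = $330.65 + $315.64 + $127.57 + $552.79 + $255.13 + $27.43 + $26.45 + $43.84 + $192.38 + $289.01 = $2,160.89
Net pay = $4,898.51 − $2,160.89 = $2,737.62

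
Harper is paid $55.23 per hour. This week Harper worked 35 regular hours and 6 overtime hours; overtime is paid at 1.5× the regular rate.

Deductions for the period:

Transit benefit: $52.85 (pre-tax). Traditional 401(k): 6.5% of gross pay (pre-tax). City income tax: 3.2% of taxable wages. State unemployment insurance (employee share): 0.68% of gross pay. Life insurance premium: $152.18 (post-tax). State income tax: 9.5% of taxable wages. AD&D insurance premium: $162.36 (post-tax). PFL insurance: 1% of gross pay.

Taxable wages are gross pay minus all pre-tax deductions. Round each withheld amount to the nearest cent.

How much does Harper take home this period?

Regular pay: 35 × $55.23 = $1933.05
Overtime pay: 6 × $55.23 × 1.5 = $497.07
Gross pay = $1933.05 + $497.07 = $2430.12
Traditional 401(k): $2430.12 × 0.065 = $157.96
Transit benefit: $52.85
Pre-tax total = $157.96 + $52.85 = $210.81
Taxable wages = $2430.12 − $210.81 = $2219.31
State income tax: $2219.31 × 0.095 = $210.83
City income tax: $2219.31 × 0.032 = $71.02
PFL insurance: $2430.12 × 0.01 = $24.30
State unemployment insurance (employee share): $2430.12 × 0.0068 = $16.52
AD&D insurance premium: $162.36
Life insurance premium: $152.18
Total deductions = $157.96 + $52.85 + $210.83 + $71.02 + $24.30 + $16.52 + $162.36 + $152.18 = $848.02
Net pay = $2430.12 − $848.02 = $1582.10

$1582.10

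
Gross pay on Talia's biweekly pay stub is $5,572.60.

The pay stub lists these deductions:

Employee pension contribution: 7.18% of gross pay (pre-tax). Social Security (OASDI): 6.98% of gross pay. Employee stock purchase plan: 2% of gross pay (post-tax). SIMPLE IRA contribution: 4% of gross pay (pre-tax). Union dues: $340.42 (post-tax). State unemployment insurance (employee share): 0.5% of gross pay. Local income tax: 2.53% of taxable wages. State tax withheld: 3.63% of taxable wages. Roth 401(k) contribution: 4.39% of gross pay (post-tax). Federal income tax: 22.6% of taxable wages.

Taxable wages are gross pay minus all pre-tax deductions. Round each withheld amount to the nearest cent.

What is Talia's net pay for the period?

$2,412.75

SIMPLE IRA contribution: $5,572.60 × 0.04 = $222.90
Employee pension contribution: $5,572.60 × 0.0718 = $400.11
Pre-tax total = $222.90 + $400.11 = $623.01
Taxable wages = $5,572.60 − $623.01 = $4,949.59
Local income tax: $4,949.59 × 0.0253 = $125.22
State tax withheld: $4,949.59 × 0.0363 = $179.67
Federal income tax: $4,949.59 × 0.226 = $1,118.61
State unemployment insurance (employee share): $5,572.60 × 0.005 = $27.86
Social Security (OASDI): $5,572.60 × 0.0698 = $388.97
Employee stock purchase plan: $5,572.60 × 0.02 = $111.45
Roth 401(k) contribution: $5,572.60 × 0.0439 = $244.64
Union dues: $340.42
Total deductions = $222.90 + $400.11 + $125.22 + $179.67 + $1,118.61 + $27.86 + $388.97 + $111.45 + $244.64 + $340.42 = $3,159.85
Net pay = $5,572.60 − $3,159.85 = $2,412.75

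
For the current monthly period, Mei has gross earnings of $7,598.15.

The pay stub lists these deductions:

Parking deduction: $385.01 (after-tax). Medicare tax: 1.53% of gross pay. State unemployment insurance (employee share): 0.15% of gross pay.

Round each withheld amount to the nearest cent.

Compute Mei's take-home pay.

$7,085.49

Medicare tax: $7,598.15 × 0.0153 = $116.25
State unemployment insurance (employee share): $7,598.15 × 0.0015 = $11.40
Parking deduction: $385.01
Total deductions = $116.25 + $11.40 + $385.01 = $512.66
Net pay = $7,598.15 − $512.66 = $7,085.49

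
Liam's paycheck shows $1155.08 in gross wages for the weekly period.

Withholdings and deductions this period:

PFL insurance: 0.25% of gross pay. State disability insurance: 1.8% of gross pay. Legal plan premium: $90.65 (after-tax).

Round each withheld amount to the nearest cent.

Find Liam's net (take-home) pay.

$1040.75

PFL insurance: $1155.08 × 0.0025 = $2.89
State disability insurance: $1155.08 × 0.018 = $20.79
Legal plan premium: $90.65
Total deductions = $2.89 + $20.79 + $90.65 = $114.33
Net pay = $1155.08 − $114.33 = $1040.75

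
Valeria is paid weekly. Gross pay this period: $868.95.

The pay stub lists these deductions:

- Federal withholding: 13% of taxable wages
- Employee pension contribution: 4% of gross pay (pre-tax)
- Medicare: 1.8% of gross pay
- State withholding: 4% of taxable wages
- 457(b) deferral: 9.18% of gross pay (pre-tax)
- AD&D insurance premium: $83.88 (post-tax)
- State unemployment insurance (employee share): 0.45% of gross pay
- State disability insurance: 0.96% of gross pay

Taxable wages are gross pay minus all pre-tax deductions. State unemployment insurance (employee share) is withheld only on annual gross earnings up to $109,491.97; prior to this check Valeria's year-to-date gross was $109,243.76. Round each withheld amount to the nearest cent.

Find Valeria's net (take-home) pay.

457(b) deferral: $868.95 × 0.0918 = $79.77
Employee pension contribution: $868.95 × 0.04 = $34.76
Pre-tax total = $79.77 + $34.76 = $114.53
Taxable wages = $868.95 − $114.53 = $754.42
State withholding: $754.42 × 0.04 = $30.18
Federal withholding: $754.42 × 0.13 = $98.07
State disability insurance: $868.95 × 0.0096 = $8.34
State unemployment insurance (employee share): only $109,491.97 − $109,243.76 = $248.21 of this check is subject → $248.21 × 0.0045 = $1.12
Medicare: $868.95 × 0.018 = $15.64
AD&D insurance premium: $83.88
Total deductions = $79.77 + $34.76 + $30.18 + $98.07 + $8.34 + $1.12 + $15.64 + $83.88 = $351.76
Net pay = $868.95 − $351.76 = $517.19

$517.19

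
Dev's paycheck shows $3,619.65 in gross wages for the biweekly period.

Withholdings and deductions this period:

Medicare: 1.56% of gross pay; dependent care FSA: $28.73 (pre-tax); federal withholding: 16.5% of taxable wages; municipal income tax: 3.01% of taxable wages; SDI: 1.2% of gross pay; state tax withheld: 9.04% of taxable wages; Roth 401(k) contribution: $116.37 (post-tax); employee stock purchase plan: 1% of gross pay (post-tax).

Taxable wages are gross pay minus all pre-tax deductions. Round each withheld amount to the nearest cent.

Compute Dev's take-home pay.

$2,313.23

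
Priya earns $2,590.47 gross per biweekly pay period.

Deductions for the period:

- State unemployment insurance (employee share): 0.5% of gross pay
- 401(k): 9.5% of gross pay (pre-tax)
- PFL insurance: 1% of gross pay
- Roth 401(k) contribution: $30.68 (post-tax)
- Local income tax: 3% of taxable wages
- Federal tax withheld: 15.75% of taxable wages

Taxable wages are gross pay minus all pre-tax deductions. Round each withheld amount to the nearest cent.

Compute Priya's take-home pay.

$1,835.28

401(k): $2,590.47 × 0.095 = $246.09
Taxable wages = $2,590.47 − $246.09 = $2,344.38
Federal tax withheld: $2,344.38 × 0.1575 = $369.24
Local income tax: $2,344.38 × 0.03 = $70.33
State unemployment insurance (employee share): $2,590.47 × 0.005 = $12.95
PFL insurance: $2,590.47 × 0.01 = $25.90
Roth 401(k) contribution: $30.68
Total deductions = $246.09 + $369.24 + $70.33 + $12.95 + $25.90 + $30.68 = $755.19
Net pay = $2,590.47 − $755.19 = $1,835.28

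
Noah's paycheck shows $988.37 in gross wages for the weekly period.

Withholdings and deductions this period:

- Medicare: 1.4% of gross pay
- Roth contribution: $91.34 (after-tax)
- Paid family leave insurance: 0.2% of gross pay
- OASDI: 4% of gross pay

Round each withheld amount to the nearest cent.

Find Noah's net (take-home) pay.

Paid family leave insurance: $988.37 × 0.002 = $1.98
Medicare: $988.37 × 0.014 = $13.84
OASDI: $988.37 × 0.04 = $39.53
Roth contribution: $91.34
Total deductions = $1.98 + $13.84 + $39.53 + $91.34 = $146.69
Net pay = $988.37 − $146.69 = $841.68

$841.68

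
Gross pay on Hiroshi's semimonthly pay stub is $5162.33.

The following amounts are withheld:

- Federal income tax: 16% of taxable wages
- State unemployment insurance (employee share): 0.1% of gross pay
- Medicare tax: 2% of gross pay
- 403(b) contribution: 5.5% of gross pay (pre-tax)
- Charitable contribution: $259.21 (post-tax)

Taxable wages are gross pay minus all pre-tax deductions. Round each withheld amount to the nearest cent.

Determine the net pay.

403(b) contribution: $5162.33 × 0.055 = $283.93
Taxable wages = $5162.33 − $283.93 = $4878.40
Federal income tax: $4878.40 × 0.16 = $780.54
State unemployment insurance (employee share): $5162.33 × 0.001 = $5.16
Medicare tax: $5162.33 × 0.02 = $103.25
Charitable contribution: $259.21
Total deductions = $283.93 + $780.54 + $5.16 + $103.25 + $259.21 = $1432.09
Net pay = $5162.33 − $1432.09 = $3730.24

$3730.24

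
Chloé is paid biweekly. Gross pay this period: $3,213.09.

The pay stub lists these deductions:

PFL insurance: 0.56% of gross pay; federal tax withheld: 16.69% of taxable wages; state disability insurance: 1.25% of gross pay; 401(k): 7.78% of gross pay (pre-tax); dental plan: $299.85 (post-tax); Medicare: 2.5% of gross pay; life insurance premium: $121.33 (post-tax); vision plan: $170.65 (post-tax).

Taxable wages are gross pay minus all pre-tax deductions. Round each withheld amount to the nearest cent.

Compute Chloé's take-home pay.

401(k): $3,213.09 × 0.0778 = $249.98
Taxable wages = $3,213.09 − $249.98 = $2,963.11
Federal tax withheld: $2,963.11 × 0.1669 = $494.54
Medicare: $3,213.09 × 0.025 = $80.33
PFL insurance: $3,213.09 × 0.0056 = $17.99
State disability insurance: $3,213.09 × 0.0125 = $40.16
Life insurance premium: $121.33
Vision plan: $170.65
Dental plan: $299.85
Total deductions = $249.98 + $494.54 + $80.33 + $17.99 + $40.16 + $121.33 + $170.65 + $299.85 = $1,474.83
Net pay = $3,213.09 − $1,474.83 = $1,738.26

$1,738.26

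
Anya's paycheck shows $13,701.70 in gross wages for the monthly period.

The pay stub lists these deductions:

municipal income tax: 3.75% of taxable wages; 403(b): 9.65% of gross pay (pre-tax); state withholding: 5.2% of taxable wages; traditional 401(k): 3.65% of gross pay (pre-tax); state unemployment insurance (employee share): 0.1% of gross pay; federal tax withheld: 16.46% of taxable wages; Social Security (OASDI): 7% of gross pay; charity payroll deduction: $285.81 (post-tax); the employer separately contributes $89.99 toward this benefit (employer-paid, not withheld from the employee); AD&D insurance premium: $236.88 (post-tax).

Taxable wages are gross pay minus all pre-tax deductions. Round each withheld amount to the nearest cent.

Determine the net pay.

$7,365.31

Traditional 401(k): $13,701.70 × 0.0365 = $500.11
403(b): $13,701.70 × 0.0965 = $1,322.21
Pre-tax total = $500.11 + $1,322.21 = $1,822.32
Taxable wages = $13,701.70 − $1,822.32 = $11,879.38
Municipal income tax: $11,879.38 × 0.0375 = $445.48
State withholding: $11,879.38 × 0.052 = $617.73
Federal tax withheld: $11,879.38 × 0.1646 = $1,955.35
State unemployment insurance (employee share): $13,701.70 × 0.001 = $13.70
Social Security (OASDI): $13,701.70 × 0.07 = $959.12
Charity payroll deduction: $285.81
AD&D insurance premium: $236.88
(Employer's $89.99 toward charity payroll deduction is not withheld from the employee.)
Total deductions = $500.11 + $1,322.21 + $445.48 + $617.73 + $1,955.35 + $13.70 + $959.12 + $285.81 + $236.88 = $6,336.39
Net pay = $13,701.70 − $6,336.39 = $7,365.31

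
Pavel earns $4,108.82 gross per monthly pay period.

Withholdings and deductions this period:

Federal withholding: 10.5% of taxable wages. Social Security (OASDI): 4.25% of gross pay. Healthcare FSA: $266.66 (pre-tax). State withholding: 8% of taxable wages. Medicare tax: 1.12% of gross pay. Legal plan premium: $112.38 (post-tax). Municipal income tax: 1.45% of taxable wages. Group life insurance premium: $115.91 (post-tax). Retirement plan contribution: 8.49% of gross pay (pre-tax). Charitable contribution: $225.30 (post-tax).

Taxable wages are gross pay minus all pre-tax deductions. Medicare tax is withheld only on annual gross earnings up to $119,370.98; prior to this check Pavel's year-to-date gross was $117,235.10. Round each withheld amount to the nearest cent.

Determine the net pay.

$2,144.27

Retirement plan contribution: $4,108.82 × 0.0849 = $348.84
Healthcare FSA: $266.66
Pre-tax total = $348.84 + $266.66 = $615.50
Taxable wages = $4,108.82 − $615.50 = $3,493.32
State withholding: $3,493.32 × 0.08 = $279.47
Federal withholding: $3,493.32 × 0.105 = $366.80
Municipal income tax: $3,493.32 × 0.0145 = $50.65
Medicare tax: only $119,370.98 − $117,235.10 = $2,135.88 of this check is subject → $2,135.88 × 0.0112 = $23.92
Social Security (OASDI): $4,108.82 × 0.0425 = $174.62
Charitable contribution: $225.30
Legal plan premium: $112.38
Group life insurance premium: $115.91
Total deductions = $348.84 + $266.66 + $279.47 + $366.80 + $50.65 + $23.92 + $174.62 + $225.30 + $112.38 + $115.91 = $1,964.55
Net pay = $4,108.82 − $1,964.55 = $2,144.27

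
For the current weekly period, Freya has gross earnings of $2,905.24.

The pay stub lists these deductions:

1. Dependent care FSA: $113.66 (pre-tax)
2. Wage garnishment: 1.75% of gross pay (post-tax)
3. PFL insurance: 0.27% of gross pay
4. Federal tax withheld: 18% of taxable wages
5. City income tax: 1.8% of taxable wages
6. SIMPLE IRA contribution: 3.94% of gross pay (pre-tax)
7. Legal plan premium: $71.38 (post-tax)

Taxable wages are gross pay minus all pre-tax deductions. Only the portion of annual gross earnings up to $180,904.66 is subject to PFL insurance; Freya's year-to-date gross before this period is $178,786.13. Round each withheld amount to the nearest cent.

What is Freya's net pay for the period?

Dependent care FSA: $113.66
SIMPLE IRA contribution: $2,905.24 × 0.0394 = $114.47
Pre-tax total = $113.66 + $114.47 = $228.13
Taxable wages = $2,905.24 − $228.13 = $2,677.11
Federal tax withheld: $2,677.11 × 0.18 = $481.88
City income tax: $2,677.11 × 0.018 = $48.19
PFL insurance: only $180,904.66 − $178,786.13 = $2,118.53 of this check is subject → $2,118.53 × 0.0027 = $5.72
Legal plan premium: $71.38
Wage garnishment: $2,905.24 × 0.0175 = $50.84
Total deductions = $113.66 + $114.47 + $481.88 + $48.19 + $5.72 + $71.38 + $50.84 = $886.14
Net pay = $2,905.24 − $886.14 = $2,019.10

$2,019.10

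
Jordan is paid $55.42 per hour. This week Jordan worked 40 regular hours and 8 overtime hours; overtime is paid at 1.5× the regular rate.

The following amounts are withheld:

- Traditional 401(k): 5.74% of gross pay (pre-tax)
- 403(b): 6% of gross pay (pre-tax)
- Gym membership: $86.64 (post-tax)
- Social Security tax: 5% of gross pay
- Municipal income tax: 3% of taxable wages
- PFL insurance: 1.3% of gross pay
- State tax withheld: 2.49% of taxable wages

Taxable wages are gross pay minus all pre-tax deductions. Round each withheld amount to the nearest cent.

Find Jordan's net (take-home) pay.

Regular pay: 40 × $55.42 = $2,216.80
Overtime pay: 8 × $55.42 × 1.5 = $665.04
Gross pay = $2,216.80 + $665.04 = $2,881.84
Traditional 401(k): $2,881.84 × 0.0574 = $165.42
403(b): $2,881.84 × 0.06 = $172.91
Pre-tax total = $165.42 + $172.91 = $338.33
Taxable wages = $2,881.84 − $338.33 = $2,543.51
State tax withheld: $2,543.51 × 0.0249 = $63.33
Municipal income tax: $2,543.51 × 0.03 = $76.31
Social Security tax: $2,881.84 × 0.05 = $144.09
PFL insurance: $2,881.84 × 0.013 = $37.46
Gym membership: $86.64
Total deductions = $165.42 + $172.91 + $63.33 + $76.31 + $144.09 + $37.46 + $86.64 = $746.16
Net pay = $2,881.84 − $746.16 = $2,135.68

$2,135.68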